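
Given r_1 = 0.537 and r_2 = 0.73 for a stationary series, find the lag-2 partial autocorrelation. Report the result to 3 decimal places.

φ_{22} = (r_2 − r_1²) / (1 − r_1²)
r_1² = (0.537)² = 0.288369
Numerator = 0.73 − 0.2884 = 0.4416; denominator = 1 − 0.2884 = 0.7116
φ_{22} = 0.4416 / 0.7116 = 0.621

0.621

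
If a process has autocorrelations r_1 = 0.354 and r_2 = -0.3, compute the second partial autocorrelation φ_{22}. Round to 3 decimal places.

-0.486

φ_{22} = (r_2 − r_1²) / (1 − r_1²)
r_1² = (0.354)² = 0.125316
Numerator = -0.3 − 0.1253 = -0.4253; denominator = 1 − 0.1253 = 0.8747
φ_{22} = -0.4253 / 0.8747 = -0.486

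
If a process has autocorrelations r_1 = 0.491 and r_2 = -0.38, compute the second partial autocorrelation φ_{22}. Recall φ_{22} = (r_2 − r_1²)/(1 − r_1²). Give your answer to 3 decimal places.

-0.818

φ_{22} = (r_2 − r_1²) / (1 − r_1²)
r_1² = (0.491)² = 0.241081
Numerator = -0.38 − 0.2411 = -0.6211; denominator = 1 − 0.2411 = 0.7589
φ_{22} = -0.6211 / 0.7589 = -0.818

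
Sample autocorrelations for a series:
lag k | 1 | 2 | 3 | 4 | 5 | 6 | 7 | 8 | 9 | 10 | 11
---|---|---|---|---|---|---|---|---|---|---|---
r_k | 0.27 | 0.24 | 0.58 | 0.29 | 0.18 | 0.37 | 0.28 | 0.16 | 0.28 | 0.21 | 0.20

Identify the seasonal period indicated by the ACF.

The largest autocorrelation is r_3 = 0.58, with a weaker echo at lag 6 (0.37); the remaining lags stay at or below 0.29.
The dominant spike at lag 3 indicates a seasonal period of 3.

3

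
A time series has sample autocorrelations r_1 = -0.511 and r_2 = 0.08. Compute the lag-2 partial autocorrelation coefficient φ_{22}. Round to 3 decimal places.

-0.245

φ_{22} = (r_2 − r_1²) / (1 − r_1²)
r_1² = (-0.511)² = 0.261121
Numerator = 0.08 − 0.2611 = -0.1811; denominator = 1 − 0.2611 = 0.7389
φ_{22} = -0.1811 / 0.7389 = -0.245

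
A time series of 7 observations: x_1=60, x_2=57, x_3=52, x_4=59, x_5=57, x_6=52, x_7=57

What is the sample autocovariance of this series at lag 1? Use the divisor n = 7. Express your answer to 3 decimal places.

Mean x̄ = (60 + 57 + 52 + 59 + 57 + 52 + 57)/7 = 56.2857
Deviations: 3.7143, 0.7143, -4.2857, 2.7143, 0.7143, -4.2857, 0.7143
Σ_{t=1}^{6}(x_t−x̄)(x_{t+1}−x̄) = -16.2245
γ_1 = -16.2245 / 7 = -2.318

-2.318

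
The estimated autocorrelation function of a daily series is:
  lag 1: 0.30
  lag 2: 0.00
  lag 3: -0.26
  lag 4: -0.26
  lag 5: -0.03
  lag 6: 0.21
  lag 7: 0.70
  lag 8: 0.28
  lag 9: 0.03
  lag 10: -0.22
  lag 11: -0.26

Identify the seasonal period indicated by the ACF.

The largest autocorrelation is r_7 = 0.70; the remaining lags stay at or below 0.30. The elevated value at lag 1 (0.30), dropping to 0.00 at lag 2, reflects decaying short-term dependence rather than seasonality.
The dominant spike at lag 7 indicates a seasonal period of 7.

7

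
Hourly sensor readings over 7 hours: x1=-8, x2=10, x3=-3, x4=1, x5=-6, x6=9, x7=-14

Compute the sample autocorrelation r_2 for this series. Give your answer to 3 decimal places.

0.271

Mean x̄ = (-8 + 10 − 3 + 1 − 6 + 9 − 14)/7 = -1.5714
Deviations from mean: -6.4286, 11.5714, -1.4286, 2.5714, -4.4286, 10.5714, -12.4286
Numerator Σ_{t=1}^{5}(x_t−x̄)(x_{t+2}−x̄) = 127.4898
Denominator Σ(x_t−x̄)² = 469.7143
r_2 = 127.4898 / 469.7143 = 0.271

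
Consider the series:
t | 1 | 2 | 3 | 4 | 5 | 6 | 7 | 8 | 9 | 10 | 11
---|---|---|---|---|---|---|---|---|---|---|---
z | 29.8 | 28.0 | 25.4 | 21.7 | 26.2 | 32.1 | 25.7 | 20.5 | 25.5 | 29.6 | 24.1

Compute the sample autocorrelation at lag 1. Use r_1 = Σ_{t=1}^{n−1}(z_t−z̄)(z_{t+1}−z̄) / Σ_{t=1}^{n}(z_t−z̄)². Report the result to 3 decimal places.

0.025

Mean z̄ = (29.8 + 28.0 + 25.4 + 21.7 + 26.2 + 32.1 + 25.7 + 20.5 + 25.5 + 29.6 + 24.1)/11 = 26.2364
Numerator Σ_{t=1}^{10}(z_t−z̄)(z_{t+1}−z̄) = 3.0487
Denominator Σ(z_t−z̄)² = 121.0855
r_1 = 3.0487 / 121.0855 = 0.025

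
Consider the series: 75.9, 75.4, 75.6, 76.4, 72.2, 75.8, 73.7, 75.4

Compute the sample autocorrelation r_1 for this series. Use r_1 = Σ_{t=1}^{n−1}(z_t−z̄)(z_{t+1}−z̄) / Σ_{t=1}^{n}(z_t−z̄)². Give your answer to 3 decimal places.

Mean z̄ = (75.9 + 75.4 + 75.6 + 76.4 + 72.2 + 75.8 + 73.7 + 75.4)/8 = 75.0500
Deviations from mean: 0.8500, 0.3500, 0.5500, 1.3500, -2.8500, 0.7500, -1.3500, 0.3500
Σ(z_t−z̄)(z_{t+1}−z̄) = (0.2975) + (0.1925) + (0.7425) + (-3.8475) + (-2.1375) + (-1.0125) + (-0.4725) = -6.2375
Denominator Σ(z_t−z̄)² = 13.6000
r_1 = -6.2375 / 13.6000 = -0.459

-0.459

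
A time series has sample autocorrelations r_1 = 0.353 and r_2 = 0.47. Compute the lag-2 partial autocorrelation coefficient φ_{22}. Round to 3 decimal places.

0.395

φ_{22} = (r_2 − r_1²) / (1 − r_1²)
r_1² = (0.353)² = 0.124609
Numerator = 0.47 − 0.1246 = 0.3454; denominator = 1 − 0.1246 = 0.8754
φ_{22} = 0.3454 / 0.8754 = 0.395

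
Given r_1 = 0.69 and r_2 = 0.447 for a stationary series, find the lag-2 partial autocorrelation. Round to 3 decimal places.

φ_{22} = (r_2 − r_1²) / (1 − r_1²)
r_1² = (0.69)² = 0.4761
Numerator = 0.447 − 0.4761 = -0.0291; denominator = 1 − 0.4761 = 0.5239
φ_{22} = -0.0291 / 0.5239 = -0.056

-0.056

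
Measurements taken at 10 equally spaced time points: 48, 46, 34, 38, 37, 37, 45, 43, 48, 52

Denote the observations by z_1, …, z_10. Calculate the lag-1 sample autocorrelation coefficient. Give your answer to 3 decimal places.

0.400

Mean z̄ = (48 + 46 + 34 + 38 + 37 + 37 + 45 + 43 + 48 + 52)/10 = 42.8000
Numerator Σ_{t=1}^{9}(z_t−z̄)(z_{t+1}−z̄) = 128.7600
Denominator Σ(z_t−z̄)² = 321.6000
r_1 = 128.7600 / 321.6000 = 0.400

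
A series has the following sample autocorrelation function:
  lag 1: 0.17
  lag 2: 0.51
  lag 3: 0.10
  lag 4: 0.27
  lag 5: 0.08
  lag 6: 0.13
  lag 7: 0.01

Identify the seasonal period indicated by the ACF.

The largest autocorrelation is r_2 = 0.51, with a weaker echo at lag 4 (0.27); the remaining lags stay at or below 0.17.
The dominant spike at lag 2 indicates a seasonal period of 2.

2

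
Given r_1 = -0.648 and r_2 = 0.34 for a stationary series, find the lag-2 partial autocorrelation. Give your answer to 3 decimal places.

φ_{22} = (r_2 − r_1²) / (1 − r_1²)
r_1² = (-0.648)² = 0.419904
Numerator = 0.34 − 0.4199 = -0.0799; denominator = 1 − 0.4199 = 0.5801
φ_{22} = -0.0799 / 0.5801 = -0.138

-0.138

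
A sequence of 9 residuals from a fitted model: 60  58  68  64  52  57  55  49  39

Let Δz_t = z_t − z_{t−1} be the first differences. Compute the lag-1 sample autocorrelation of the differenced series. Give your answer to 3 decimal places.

-0.108

First differences Δz: -2, 10, -4, -12, 5, -2, -6, -10
Mean of differences = -2.6250
Numerator Σ(Δz_t−Δz̄)(Δz_{t+1}−Δz̄) = -40.5156
Denominator Σ(Δz_t−Δz̄)² = 373.8750
r_1(Δz) = -40.5156 / 373.8750 = -0.108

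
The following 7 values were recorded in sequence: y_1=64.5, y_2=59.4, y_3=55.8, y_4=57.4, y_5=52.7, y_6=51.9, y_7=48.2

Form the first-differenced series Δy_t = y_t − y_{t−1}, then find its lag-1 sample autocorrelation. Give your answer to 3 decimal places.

-0.474

First differences Δy: -5.1, -3.6, 1.6, -4.7, -0.8, -3.7
Mean of differences = -2.7167
Numerator Σ(Δy_t−Δȳ)(Δy_{t+1}−Δȳ) = -15.9553
Denominator Σ(Δy_t−Δȳ)² = 33.6683
r_1(Δy) = -15.9553 / 33.6683 = -0.474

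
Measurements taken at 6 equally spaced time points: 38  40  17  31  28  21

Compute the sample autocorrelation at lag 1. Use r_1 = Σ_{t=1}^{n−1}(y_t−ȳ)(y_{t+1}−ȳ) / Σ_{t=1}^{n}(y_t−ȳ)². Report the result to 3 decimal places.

-0.123

Mean ȳ = (38 + 40 + 17 + 31 + 28 + 21)/6 = 29.1667
Numerator Σ_{t=1}^{5}(y_t−ȳ)(y_{t+1}−ȳ) = -51.0278
Denominator Σ(y_t−ȳ)² = 414.8333
r_1 = -51.0278 / 414.8333 = -0.123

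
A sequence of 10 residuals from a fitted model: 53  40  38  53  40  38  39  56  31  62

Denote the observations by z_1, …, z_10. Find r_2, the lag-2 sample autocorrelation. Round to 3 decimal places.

0.117

Mean z̄ = (53 + 40 + 38 + 53 + 40 + 38 + 39 + 56 + 31 + 62)/10 = 45.0000
Numerator Σ_{t=1}^{8}(z_t−z̄)(z_{t+2}−z̄) = 107.0000
Denominator Σ(z_t−z̄)² = 918.0000
r_2 = 107.0000 / 918.0000 = 0.117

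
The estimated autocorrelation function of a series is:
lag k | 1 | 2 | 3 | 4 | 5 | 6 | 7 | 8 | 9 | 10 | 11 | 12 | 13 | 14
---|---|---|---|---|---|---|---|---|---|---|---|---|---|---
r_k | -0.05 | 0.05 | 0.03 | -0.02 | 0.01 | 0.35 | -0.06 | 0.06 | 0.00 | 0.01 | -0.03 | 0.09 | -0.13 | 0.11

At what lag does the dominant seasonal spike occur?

6

The largest autocorrelation is r_6 = 0.35; the remaining lags stay at or below 0.11.
The dominant spike at lag 6 indicates a seasonal period of 6.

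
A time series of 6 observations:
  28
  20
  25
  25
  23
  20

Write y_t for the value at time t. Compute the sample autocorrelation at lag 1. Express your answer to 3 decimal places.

Mean ȳ = (28 + 20 + 25 + 25 + 23 + 20)/6 = 23.5000
Deviations from mean: 4.5000, -3.5000, 1.5000, 1.5000, -0.5000, -3.5000
Σ(y_t−ȳ)(y_{t+1}−ȳ) = (-15.7500) + (-5.2500) + (2.2500) + (-0.7500) + (1.7500) = -17.7500
Denominator Σ(y_t−ȳ)² = 49.5000
r_1 = -17.7500 / 49.5000 = -0.359

-0.359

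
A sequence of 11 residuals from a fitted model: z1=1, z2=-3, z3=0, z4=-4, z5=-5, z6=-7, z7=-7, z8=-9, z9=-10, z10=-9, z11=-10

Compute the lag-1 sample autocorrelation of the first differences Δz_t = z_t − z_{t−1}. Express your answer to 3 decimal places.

First differences Δz: -4, 3, -4, -1, -2, 0, -2, -1, 1, -1
Mean of differences = -1.1000
Numerator Σ(Δz_t−Δz̄)(Δz_{t+1}−Δz̄) = -25.8100
Denominator Σ(Δz_t−Δz̄)² = 40.9000
r_1(Δz) = -25.8100 / 40.9000 = -0.631

-0.631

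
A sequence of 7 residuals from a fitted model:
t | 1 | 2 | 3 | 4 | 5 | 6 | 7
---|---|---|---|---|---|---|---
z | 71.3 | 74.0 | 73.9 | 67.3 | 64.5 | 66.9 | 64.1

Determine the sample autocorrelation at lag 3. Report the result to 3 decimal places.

-0.271

Mean z̄ = (71.3 + 74.0 + 73.9 + 67.3 + 64.5 + 66.9 + 64.1)/7 = 68.8571
Deviations from mean: 2.4429, 5.1429, 5.0429, -1.5571, -4.3571, -1.9571, -4.7571
Σ(z_t−z̄)(z_{t+3}−z̄) = (-3.8039) + (-22.4082) + (-9.8696) + (7.4076) = -28.6741
Denominator Σ(z_t−z̄)² = 105.7171
r_3 = -28.6741 / 105.7171 = -0.271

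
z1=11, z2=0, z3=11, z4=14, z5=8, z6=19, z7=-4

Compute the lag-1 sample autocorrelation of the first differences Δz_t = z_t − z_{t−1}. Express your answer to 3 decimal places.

First differences Δz: -11, 11, 3, -6, 11, -23
Mean of differences = -2.5000
Numerator Σ(Δz_t−Δz̄)(Δz_{t+1}−Δz̄) = -383.7500
Denominator Σ(Δz_t−Δz̄)² = 899.5000
r_1(Δz) = -383.7500 / 899.5000 = -0.427

-0.427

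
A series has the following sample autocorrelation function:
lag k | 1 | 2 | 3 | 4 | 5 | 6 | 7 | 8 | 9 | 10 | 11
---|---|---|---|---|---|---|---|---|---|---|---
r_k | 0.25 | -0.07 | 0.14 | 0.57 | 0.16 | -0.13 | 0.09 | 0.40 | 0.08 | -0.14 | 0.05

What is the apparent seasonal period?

The largest autocorrelation is r_4 = 0.57, with a weaker echo at lag 8 (0.40); the remaining lags stay at or below 0.25.
The dominant spike at lag 4 indicates a seasonal period of 4.

4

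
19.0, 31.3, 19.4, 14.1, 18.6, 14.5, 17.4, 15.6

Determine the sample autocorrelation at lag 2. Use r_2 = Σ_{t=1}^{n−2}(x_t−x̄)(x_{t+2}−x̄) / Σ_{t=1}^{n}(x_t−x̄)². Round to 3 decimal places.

-0.120

Mean x̄ = (19.0 + 31.3 + 19.4 + 14.1 + 18.6 + 14.5 + 17.4 + 15.6)/8 = 18.7375
Deviations from mean: 0.2625, 12.5625, 0.6625, -4.6375, -0.1375, -4.2375, -1.3375, -3.1375
Numerator Σ_{t=1}^{6}(x_t−x̄)(x_{t+2}−x̄) = -25.0453
Denominator Σ(x_t−x̄)² = 209.4388
r_2 = -25.0453 / 209.4388 = -0.120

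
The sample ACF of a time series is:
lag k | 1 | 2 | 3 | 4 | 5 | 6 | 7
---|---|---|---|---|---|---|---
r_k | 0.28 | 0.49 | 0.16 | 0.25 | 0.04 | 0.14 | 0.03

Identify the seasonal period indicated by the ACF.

The largest autocorrelation is r_2 = 0.49; the remaining lags stay at or below 0.28.
The dominant spike at lag 2 indicates a seasonal period of 2.

2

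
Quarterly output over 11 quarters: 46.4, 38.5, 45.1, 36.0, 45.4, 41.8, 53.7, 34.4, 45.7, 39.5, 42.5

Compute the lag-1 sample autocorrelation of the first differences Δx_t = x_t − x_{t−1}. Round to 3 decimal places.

First differences Δx: -7.9, 6.6, -9.1, 9.4, -3.6, 11.9, -19.3, 11.3, -6.2, 3.0
Mean of differences = -0.3900
Numerator Σ(Δx_t−Δx̄)(Δx_{t+1}−Δx̄) = -810.6021
Denominator Σ(Δx_t−Δx̄)² = 977.8090
r_1(Δx) = -810.6021 / 977.8090 = -0.829

-0.829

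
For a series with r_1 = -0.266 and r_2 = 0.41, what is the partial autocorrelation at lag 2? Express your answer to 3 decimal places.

φ_{22} = (r_2 − r_1²) / (1 − r_1²)
r_1² = (-0.266)² = 0.070756
Numerator = 0.41 − 0.0708 = 0.3392; denominator = 1 − 0.0708 = 0.9292
φ_{22} = 0.3392 / 0.9292 = 0.365

0.365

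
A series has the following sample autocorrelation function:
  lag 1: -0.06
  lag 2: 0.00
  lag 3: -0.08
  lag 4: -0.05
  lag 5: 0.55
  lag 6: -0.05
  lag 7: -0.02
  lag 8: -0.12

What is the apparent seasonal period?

5

The largest autocorrelation is r_5 = 0.55; the remaining lags stay at or below 0.00.
The dominant spike at lag 5 indicates a seasonal period of 5.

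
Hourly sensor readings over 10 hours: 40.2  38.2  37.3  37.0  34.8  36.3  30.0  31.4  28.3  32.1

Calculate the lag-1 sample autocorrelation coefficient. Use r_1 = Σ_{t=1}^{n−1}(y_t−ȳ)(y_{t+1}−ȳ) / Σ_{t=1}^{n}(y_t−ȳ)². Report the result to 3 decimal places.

Mean ȳ = (40.2 + 38.2 + 37.3 + 37.0 + 34.8 + 36.3 + 30.0 + 31.4 + 28.3 + 32.1)/10 = 34.5600
Numerator Σ_{t=1}^{9}(y_t−ȳ)(y_{t+1}−ȳ) = 79.8484
Denominator Σ(y_t−ȳ)² = 137.6240
r_1 = 79.8484 / 137.6240 = 0.580

0.580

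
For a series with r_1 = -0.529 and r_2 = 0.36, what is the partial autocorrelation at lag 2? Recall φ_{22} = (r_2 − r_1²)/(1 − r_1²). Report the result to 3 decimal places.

0.111

φ_{22} = (r_2 − r_1²) / (1 − r_1²)
r_1² = (-0.529)² = 0.279841
Numerator = 0.36 − 0.2798 = 0.0802; denominator = 1 − 0.2798 = 0.7202
φ_{22} = 0.0802 / 0.7202 = 0.111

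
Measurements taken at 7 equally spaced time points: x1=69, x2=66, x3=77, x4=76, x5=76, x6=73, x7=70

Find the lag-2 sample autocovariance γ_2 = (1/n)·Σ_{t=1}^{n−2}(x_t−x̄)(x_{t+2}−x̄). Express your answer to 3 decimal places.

Mean x̄ = (69 + 66 + 77 + 76 + 76 + 73 + 70)/7 = 72.4286
Σ_{t=1}^{5}(x_t−x̄)(x_{t+2}−x̄) = -28.9388
γ_2 = -28.9388 / 7 = -4.134

-4.134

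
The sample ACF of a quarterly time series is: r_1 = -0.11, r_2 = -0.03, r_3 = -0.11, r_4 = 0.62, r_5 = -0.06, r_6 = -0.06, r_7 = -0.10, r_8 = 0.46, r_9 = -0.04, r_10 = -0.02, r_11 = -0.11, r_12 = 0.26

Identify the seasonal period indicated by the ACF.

The largest autocorrelation is r_4 = 0.62, with weaker echoes at lags 8 (0.46) and 12 (0.26); the remaining lags stay at or below -0.02.
The dominant spike at lag 4 indicates a seasonal period of 4.

4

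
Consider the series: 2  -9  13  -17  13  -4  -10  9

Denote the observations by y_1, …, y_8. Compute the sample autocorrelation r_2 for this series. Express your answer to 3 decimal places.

Mean ȳ = (2 − 9 + 13 − 17 + 13 − 4 − 10 + 9)/8 = -0.3750
Deviations from mean: 2.3750, -8.6250, 13.3750, -16.6250, 13.3750, -3.6250, -9.6250, 9.3750
Numerator Σ_{t=1}^{6}(y_t−ȳ)(y_{t+2}−ȳ) = 251.5938
Denominator Σ(y_t−ȳ)² = 907.8750
r_2 = 251.5938 / 907.8750 = 0.277

0.277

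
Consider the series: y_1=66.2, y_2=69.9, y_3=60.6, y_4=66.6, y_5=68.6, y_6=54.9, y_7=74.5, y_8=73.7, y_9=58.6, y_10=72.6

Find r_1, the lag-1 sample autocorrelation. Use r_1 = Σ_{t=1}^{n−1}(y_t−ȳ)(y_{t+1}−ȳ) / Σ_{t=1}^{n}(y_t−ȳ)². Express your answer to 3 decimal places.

-0.463

Mean ȳ = (66.2 + 69.9 + 60.6 + 66.6 + 68.6 + 54.9 + 74.5 + 73.7 + 58.6 + 72.6)/10 = 66.6200
Numerator Σ_{t=1}^{9}(y_t−ȳ)(y_{t+1}−ȳ) = -185.5524
Denominator Σ(y_t−ȳ)² = 400.7560
r_1 = -185.5524 / 400.7560 = -0.463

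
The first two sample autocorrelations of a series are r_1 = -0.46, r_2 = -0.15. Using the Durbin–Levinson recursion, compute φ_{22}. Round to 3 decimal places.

φ_{22} = (r_2 − r_1²) / (1 − r_1²)
r_1² = (-0.46)² = 0.2116
Numerator = -0.15 − 0.2116 = -0.3616; denominator = 1 − 0.2116 = 0.7884
φ_{22} = -0.3616 / 0.7884 = -0.459

-0.459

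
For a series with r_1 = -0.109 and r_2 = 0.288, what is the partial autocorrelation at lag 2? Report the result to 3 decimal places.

0.279

φ_{22} = (r_2 − r_1²) / (1 − r_1²)
r_1² = (-0.109)² = 0.011881
Numerator = 0.288 − 0.0119 = 0.2761; denominator = 1 − 0.0119 = 0.9881
φ_{22} = 0.2761 / 0.9881 = 0.279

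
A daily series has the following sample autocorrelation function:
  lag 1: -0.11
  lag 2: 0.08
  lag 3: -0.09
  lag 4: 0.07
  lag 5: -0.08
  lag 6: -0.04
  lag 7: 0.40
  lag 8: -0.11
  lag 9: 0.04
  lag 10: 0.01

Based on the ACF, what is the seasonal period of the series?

The largest autocorrelation is r_7 = 0.40; the remaining lags stay at or below 0.08.
The dominant spike at lag 7 indicates a seasonal period of 7.

7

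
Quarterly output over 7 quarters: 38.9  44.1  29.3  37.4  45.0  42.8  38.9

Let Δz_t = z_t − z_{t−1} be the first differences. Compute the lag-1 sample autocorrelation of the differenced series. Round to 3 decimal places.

-0.368

First differences Δz: 5.2, -14.8, 8.1, 7.6, -2.2, -3.9
Mean of differences = 0.0000
Numerator Σ(Δz_t−Δz̄)(Δz_{t+1}−Δz̄) = -143.4200
Denominator Σ(Δz_t−Δz̄)² = 389.5000
r_1(Δz) = -143.4200 / 389.5000 = -0.368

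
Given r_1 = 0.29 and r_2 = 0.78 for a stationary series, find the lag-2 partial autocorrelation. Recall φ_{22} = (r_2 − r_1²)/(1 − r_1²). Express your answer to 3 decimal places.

φ_{22} = (r_2 − r_1²) / (1 − r_1²)
r_1² = (0.29)² = 0.0841
Numerator = 0.78 − 0.0841 = 0.6959; denominator = 1 − 0.0841 = 0.9159
φ_{22} = 0.6959 / 0.9159 = 0.760

0.760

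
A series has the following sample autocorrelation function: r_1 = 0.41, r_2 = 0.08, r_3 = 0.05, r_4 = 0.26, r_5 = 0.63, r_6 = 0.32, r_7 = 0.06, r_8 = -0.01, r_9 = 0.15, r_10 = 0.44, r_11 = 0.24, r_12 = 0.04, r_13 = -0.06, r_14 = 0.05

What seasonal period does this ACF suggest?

5

The largest autocorrelation is r_5 = 0.63, with a weaker echo at lag 10 (0.44); the remaining lags stay at or below 0.41. The elevated value at lag 1 (0.41), dropping to 0.08 at lag 2, reflects decaying short-term dependence rather than seasonality.
The dominant spike at lag 5 indicates a seasonal period of 5.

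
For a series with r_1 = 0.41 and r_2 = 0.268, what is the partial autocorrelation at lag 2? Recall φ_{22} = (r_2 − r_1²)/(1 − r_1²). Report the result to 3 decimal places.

0.120

φ_{22} = (r_2 − r_1²) / (1 − r_1²)
r_1² = (0.41)² = 0.1681
Numerator = 0.268 − 0.1681 = 0.0999; denominator = 1 − 0.1681 = 0.8319
φ_{22} = 0.0999 / 0.8319 = 0.120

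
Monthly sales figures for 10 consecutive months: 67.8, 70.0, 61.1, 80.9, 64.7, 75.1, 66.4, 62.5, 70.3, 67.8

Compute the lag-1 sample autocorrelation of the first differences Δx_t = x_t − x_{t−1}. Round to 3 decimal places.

-0.788

First differences Δx: 2.2, -8.9, 19.8, -16.2, 10.4, -8.7, -3.9, 7.8, -2.5
Mean of differences = 0.0000
Numerator Σ(Δx_t−Δx̄)(Δx_{t+1}−Δx̄) = -791.5100
Denominator Σ(Δx_t−Δx̄)² = 1004.6800
r_1(Δx) = -791.5100 / 1004.6800 = -0.788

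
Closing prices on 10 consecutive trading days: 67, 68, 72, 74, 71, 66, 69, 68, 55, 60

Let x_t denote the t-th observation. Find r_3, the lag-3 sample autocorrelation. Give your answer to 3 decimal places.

0.052

Mean x̄ = (67 + 68 + 72 + 74 + 71 + 66 + 69 + 68 + 55 + 60)/10 = 67.0000
Σ(x_t−x̄)(x_{t+3}−x̄) = (0.0000) + (4.0000) + (-5.0000) + (14.0000) + (4.0000) + (12.0000) + (-14.0000) = 15.0000
Denominator Σ(x_t−x̄)² = 290.0000
r_3 = 15.0000 / 290.0000 = 0.052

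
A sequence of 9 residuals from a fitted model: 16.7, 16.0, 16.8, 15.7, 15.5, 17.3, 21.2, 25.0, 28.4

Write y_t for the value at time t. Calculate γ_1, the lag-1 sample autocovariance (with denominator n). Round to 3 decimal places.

11.674

Mean ȳ = (16.7 + 16.0 + 16.8 + 15.7 + 15.5 + 17.3 + 21.2 + 25.0 + 28.4)/9 = 19.1778
Σ_{t=1}^{8}(y_t−ȳ)(y_{t+1}−ȳ) = 105.0662
γ_1 = 105.0662 / 9 = 11.674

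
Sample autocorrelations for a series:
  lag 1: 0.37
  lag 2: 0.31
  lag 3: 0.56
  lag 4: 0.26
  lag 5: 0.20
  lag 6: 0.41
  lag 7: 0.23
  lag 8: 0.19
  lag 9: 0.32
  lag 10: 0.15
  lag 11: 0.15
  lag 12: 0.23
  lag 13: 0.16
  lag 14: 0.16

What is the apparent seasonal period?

3

The largest autocorrelation is r_3 = 0.56, with a weaker echo at lag 6 (0.41); the remaining lags stay at or below 0.37. The elevated value at lag 1 (0.37), dropping to 0.31 at lag 2, reflects decaying short-term dependence rather than seasonality.
The dominant spike at lag 3 indicates a seasonal period of 3.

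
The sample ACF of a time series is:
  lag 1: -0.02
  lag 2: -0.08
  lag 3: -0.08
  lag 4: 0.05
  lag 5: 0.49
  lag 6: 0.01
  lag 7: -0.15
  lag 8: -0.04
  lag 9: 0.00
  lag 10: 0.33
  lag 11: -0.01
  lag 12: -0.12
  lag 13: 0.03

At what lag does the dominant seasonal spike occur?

The largest autocorrelation is r_5 = 0.49, with a weaker echo at lag 10 (0.33); the remaining lags stay at or below 0.05.
The dominant spike at lag 5 indicates a seasonal period of 5.

5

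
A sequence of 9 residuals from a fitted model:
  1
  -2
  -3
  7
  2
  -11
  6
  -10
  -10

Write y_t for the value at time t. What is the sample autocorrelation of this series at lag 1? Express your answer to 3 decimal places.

Mean ȳ = (1 − 2 − 3 + 7 + 2 − 11 + 6 − 10 − 10)/9 = -2.2222
Numerator Σ_{t=1}^{8}(y_t−ȳ)(y_{t+1}−ȳ) = -80.3827
Denominator Σ(y_t−ȳ)² = 379.5556
r_1 = -80.3827 / 379.5556 = -0.212

-0.212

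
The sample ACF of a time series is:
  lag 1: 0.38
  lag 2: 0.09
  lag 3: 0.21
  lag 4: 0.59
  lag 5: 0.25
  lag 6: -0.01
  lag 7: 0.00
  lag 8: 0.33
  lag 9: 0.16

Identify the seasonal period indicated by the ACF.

4

The largest autocorrelation is r_4 = 0.59; the remaining lags stay at or below 0.38. The elevated value at lag 1 (0.38), dropping to 0.09 at lag 2, reflects decaying short-term dependence rather than seasonality.
The dominant spike at lag 4 indicates a seasonal period of 4.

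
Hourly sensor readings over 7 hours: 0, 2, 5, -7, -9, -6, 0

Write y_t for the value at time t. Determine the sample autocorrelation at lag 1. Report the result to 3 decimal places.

Mean ȳ = (0 + 2 + 5 − 7 − 9 − 6 + 0)/7 = -2.1429
Deviations from mean: 2.1429, 4.1429, 7.1429, -4.8571, -6.8571, -3.8571, 2.1429
Numerator Σ_{t=1}^{6}(y_t−ȳ)(y_{t+1}−ȳ) = 55.2653
Denominator Σ(y_t−ȳ)² = 162.8571
r_1 = 55.2653 / 162.8571 = 0.339

0.339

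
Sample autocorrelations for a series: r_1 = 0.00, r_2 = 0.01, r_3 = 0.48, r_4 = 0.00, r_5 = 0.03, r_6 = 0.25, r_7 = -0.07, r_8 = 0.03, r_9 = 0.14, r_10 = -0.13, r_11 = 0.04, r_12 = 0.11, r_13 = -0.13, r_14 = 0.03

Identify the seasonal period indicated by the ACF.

3

The largest autocorrelation is r_3 = 0.48, with a weaker echo at lag 6 (0.25); the remaining lags stay at or below 0.14.
The dominant spike at lag 3 indicates a seasonal period of 3.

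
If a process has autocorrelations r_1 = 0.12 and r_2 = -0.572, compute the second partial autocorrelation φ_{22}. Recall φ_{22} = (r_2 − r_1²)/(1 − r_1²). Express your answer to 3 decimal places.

-0.595

φ_{22} = (r_2 − r_1²) / (1 − r_1²)
r_1² = (0.12)² = 0.0144
Numerator = -0.572 − 0.0144 = -0.5864; denominator = 1 − 0.0144 = 0.9856
φ_{22} = -0.5864 / 0.9856 = -0.595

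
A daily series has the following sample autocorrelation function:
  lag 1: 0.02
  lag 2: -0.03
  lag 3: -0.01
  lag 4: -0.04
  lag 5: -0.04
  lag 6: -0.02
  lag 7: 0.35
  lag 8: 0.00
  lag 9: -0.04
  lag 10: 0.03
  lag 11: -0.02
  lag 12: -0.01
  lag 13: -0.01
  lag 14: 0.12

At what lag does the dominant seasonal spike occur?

7

The largest autocorrelation is r_7 = 0.35; the remaining lags stay at or below 0.12.
The dominant spike at lag 7 indicates a seasonal period of 7.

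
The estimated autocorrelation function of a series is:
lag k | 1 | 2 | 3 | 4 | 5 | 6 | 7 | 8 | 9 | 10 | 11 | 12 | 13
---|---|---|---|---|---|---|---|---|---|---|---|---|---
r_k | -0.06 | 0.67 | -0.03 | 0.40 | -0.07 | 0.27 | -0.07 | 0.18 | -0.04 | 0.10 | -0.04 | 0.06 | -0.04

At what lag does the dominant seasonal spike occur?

The largest autocorrelation is r_2 = 0.67, with weaker echoes at lags 4 (0.40), 6 (0.27) and 8 (0.18); the remaining lags stay at or below 0.10.
The dominant spike at lag 2 indicates a seasonal period of 2.

2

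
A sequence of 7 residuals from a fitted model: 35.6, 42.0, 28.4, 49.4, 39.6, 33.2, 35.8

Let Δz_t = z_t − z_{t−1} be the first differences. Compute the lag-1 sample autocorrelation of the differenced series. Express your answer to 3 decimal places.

-0.656

First differences Δz: 6.4, -13.6, 21.0, -9.8, -6.4, 2.6
Mean of differences = 0.0333
Numerator Σ(Δz_t−Δz̄)(Δz_{t+1}−Δz̄) = -532.0678
Denominator Σ(Δz_t−Δz̄)² = 810.6733
r_1(Δz) = -532.0678 / 810.6733 = -0.656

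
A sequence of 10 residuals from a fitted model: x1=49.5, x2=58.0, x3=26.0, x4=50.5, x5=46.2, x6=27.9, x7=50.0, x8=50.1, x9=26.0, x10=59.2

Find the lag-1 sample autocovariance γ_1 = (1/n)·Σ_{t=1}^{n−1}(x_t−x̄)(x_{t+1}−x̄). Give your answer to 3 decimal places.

-75.075

Mean x̄ = (49.5 + 58.0 + 26.0 + 50.5 + 46.2 + 27.9 + 50.0 + 50.1 + 26.0 + 59.2)/10 = 44.3400
Σ_{t=1}^{9}(x_t−x̄)(x_{t+1}−x̄) = -750.7536
γ_1 = -750.7536 / 10 = -75.075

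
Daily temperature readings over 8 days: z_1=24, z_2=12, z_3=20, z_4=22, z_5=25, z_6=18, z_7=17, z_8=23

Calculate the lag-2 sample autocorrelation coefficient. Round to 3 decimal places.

-0.318

Mean z̄ = (24 + 12 + 20 + 22 + 25 + 18 + 17 + 23)/8 = 20.1250
Deviations from mean: 3.8750, -8.1250, -0.1250, 1.8750, 4.8750, -2.1250, -3.1250, 2.8750
Σ(z_t−z̄)(z_{t+2}−z̄) = (-0.4844) + (-15.2344) + (-0.6094) + (-3.9844) + (-15.2344) + (-6.1094) = -41.6563
Denominator Σ(z_t−z̄)² = 130.8750
r_2 = -41.6563 / 130.8750 = -0.318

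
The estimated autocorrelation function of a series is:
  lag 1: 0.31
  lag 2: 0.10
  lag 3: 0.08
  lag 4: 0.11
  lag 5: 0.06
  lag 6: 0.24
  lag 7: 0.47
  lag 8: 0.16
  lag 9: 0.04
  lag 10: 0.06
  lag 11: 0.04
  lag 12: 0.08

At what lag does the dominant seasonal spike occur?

The largest autocorrelation is r_7 = 0.47; the remaining lags stay at or below 0.31. The elevated value at lag 1 (0.31), dropping to 0.10 at lag 2, reflects decaying short-term dependence rather than seasonality.
The dominant spike at lag 7 indicates a seasonal period of 7.

7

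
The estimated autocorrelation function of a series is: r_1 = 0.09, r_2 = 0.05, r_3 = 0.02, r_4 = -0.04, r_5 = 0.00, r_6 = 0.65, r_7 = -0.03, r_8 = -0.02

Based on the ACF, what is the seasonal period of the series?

6

The largest autocorrelation is r_6 = 0.65; the remaining lags stay at or below 0.09.
The dominant spike at lag 6 indicates a seasonal period of 6.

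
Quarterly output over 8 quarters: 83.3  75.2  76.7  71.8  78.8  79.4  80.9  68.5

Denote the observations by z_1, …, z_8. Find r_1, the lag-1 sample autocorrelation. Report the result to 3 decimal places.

-0.228

Mean z̄ = (83.3 + 75.2 + 76.7 + 71.8 + 78.8 + 79.4 + 80.9 + 68.5)/8 = 76.8250
Numerator Σ_{t=1}^{7}(z_t−z̄)(z_{t+1}−z̄) = -37.9606
Denominator Σ(z_t−z̄)² = 166.2750
r_1 = -37.9606 / 166.2750 = -0.228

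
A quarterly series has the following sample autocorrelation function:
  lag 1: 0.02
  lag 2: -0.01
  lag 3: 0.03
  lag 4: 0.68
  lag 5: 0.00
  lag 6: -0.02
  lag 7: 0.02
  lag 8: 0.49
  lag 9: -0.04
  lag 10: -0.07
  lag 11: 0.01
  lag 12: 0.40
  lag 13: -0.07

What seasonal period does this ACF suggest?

4

The largest autocorrelation is r_4 = 0.68, with weaker echoes at lags 8 (0.49) and 12 (0.40); the remaining lags stay at or below 0.03.
The dominant spike at lag 4 indicates a seasonal period of 4.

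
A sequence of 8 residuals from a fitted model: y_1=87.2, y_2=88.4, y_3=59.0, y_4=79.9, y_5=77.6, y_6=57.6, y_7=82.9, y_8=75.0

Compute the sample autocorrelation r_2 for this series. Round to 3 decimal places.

-0.219

Mean ȳ = (87.2 + 88.4 + 59.0 + 79.9 + 77.6 + 57.6 + 82.9 + 75.0)/8 = 75.9500
Numerator Σ_{t=1}^{6}(y_t−ȳ)(y_{t+2}−ȳ) = -213.0600
Denominator Σ(y_t−ȳ)² = 973.1200
r_2 = -213.0600 / 973.1200 = -0.219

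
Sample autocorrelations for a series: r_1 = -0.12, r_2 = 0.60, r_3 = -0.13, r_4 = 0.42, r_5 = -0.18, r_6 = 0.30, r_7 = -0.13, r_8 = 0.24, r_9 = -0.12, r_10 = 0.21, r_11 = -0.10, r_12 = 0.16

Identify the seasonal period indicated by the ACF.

2

The largest autocorrelation is r_2 = 0.60, with weaker echoes at lags 4 (0.42), 6 (0.30), 8 (0.24), 10 (0.21) and 12 (0.16); the remaining lags stay at or below -0.10.
The dominant spike at lag 2 indicates a seasonal period of 2.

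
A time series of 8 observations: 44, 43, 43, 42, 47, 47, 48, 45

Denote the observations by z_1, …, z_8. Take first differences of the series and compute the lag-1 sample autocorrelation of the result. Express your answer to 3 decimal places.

First differences Δz: -1, 0, -1, 5, 0, 1, -3
Mean of differences = 0.1429
Numerator Σ(Δz_t−Δz̄)(Δz_{t+1}−Δz̄) = -8.7347
Denominator Σ(Δz_t−Δz̄)² = 36.8571
r_1(Δz) = -8.7347 / 36.8571 = -0.237

-0.237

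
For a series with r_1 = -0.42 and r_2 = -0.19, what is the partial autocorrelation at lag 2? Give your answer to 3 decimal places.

φ_{22} = (r_2 − r_1²) / (1 − r_1²)
r_1² = (-0.42)² = 0.1764
Numerator = -0.19 − 0.1764 = -0.3664; denominator = 1 − 0.1764 = 0.8236
φ_{22} = -0.3664 / 0.8236 = -0.445

-0.445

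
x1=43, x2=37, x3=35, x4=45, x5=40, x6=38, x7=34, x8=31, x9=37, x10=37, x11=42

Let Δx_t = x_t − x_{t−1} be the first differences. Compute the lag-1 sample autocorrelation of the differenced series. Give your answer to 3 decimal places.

-0.181

First differences Δx: -6, -2, 10, -5, -2, -4, -3, 6, 0, 5
Mean of differences = -0.1000
Numerator Σ(Δx_t−Δx̄)(Δx_{t+1}−Δx̄) = -46.0100
Denominator Σ(Δx_t−Δx̄)² = 254.9000
r_1(Δx) = -46.0100 / 254.9000 = -0.181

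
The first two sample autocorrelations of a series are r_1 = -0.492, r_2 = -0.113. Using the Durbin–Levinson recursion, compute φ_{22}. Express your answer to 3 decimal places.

-0.468

φ_{22} = (r_2 − r_1²) / (1 − r_1²)
r_1² = (-0.492)² = 0.242064
Numerator = -0.113 − 0.2421 = -0.3551; denominator = 1 − 0.2421 = 0.7579
φ_{22} = -0.3551 / 0.7579 = -0.468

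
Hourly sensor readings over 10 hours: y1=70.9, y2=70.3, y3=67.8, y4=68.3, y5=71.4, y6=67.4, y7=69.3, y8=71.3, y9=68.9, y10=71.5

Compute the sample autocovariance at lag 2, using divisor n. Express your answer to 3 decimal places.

Mean ȳ = (70.9 + 70.3 + 67.8 + 68.3 + 71.4 + 67.4 + 69.3 + 71.3 + 68.9 + 71.5)/10 = 69.7100
Σ_{t=1}^{8}(y_t−ȳ)(y_{t+2}−ȳ) = -4.2632
γ_2 = -4.2632 / 10 = -0.426

-0.426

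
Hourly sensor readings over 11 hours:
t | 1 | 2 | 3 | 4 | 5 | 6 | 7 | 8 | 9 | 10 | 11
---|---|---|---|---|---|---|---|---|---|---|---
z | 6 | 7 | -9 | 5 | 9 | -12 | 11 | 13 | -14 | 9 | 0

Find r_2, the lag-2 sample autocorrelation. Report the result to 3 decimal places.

-0.293

Mean z̄ = (6 + 7 − 9 + 5 + 9 − 12 + 11 + 13 − 14 + 9 + 0)/11 = 2.2727
Numerator Σ_{t=1}^{9}(z_t−z̄)(z_{t+2}−z̄) = -271.1488
Denominator Σ(z_t−z̄)² = 926.1818
r_2 = -271.1488 / 926.1818 = -0.293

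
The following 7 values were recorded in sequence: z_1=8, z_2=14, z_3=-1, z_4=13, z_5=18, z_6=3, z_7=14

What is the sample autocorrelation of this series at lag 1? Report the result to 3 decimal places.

Mean z̄ = (8 + 14 − 1 + 13 + 18 + 3 + 14)/7 = 9.8571
Deviations from mean: -1.8571, 4.1429, -10.8571, 3.1429, 8.1429, -6.8571, 4.1429
Σ(z_t−z̄)(z_{t+1}−z̄) = (-7.6939) + (-44.9796) + (-34.1224) + (25.5918) + (-55.8367) + (-28.4082) = -145.4490
Denominator Σ(z_t−z̄)² = 278.8571
r_1 = -145.4490 / 278.8571 = -0.522

-0.522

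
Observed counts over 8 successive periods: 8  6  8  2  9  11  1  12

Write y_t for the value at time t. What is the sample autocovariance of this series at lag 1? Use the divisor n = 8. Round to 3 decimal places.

-7.799

Mean ȳ = (8 + 6 + 8 + 2 + 9 + 11 + 1 + 12)/8 = 7.1250
Deviations: 0.8750, -1.1250, 0.8750, -5.1250, 1.8750, 3.8750, -6.1250, 4.8750
Σ_{t=1}^{7}(y_t−ȳ)(y_{t+1}−ȳ) = -62.3906
γ_1 = -62.3906 / 8 = -7.799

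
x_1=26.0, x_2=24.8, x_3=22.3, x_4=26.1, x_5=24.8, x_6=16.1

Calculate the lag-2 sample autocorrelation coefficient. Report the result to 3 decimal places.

-0.280

Mean x̄ = (26.0 + 24.8 + 22.3 + 26.1 + 24.8 + 16.1)/6 = 23.3500
Deviations from mean: 2.6500, 1.4500, -1.0500, 2.7500, 1.4500, -7.2500
Numerator Σ_{t=1}^{4}(x_t−x̄)(x_{t+2}−x̄) = -20.2550
Denominator Σ(x_t−x̄)² = 72.4550
r_2 = -20.2550 / 72.4550 = -0.280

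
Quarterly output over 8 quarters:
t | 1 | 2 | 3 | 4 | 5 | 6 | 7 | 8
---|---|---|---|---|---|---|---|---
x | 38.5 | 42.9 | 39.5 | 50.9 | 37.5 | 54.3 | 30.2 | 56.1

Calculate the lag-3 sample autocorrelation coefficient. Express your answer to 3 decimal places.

-0.430

Mean x̄ = (38.5 + 42.9 + 39.5 + 50.9 + 37.5 + 54.3 + 30.2 + 56.1)/8 = 43.7375
Deviations from mean: -5.2375, -0.8375, -4.2375, 7.1625, -6.2375, 10.5625, -13.5375, 12.3625
Numerator Σ_{t=1}^{5}(x_t−x̄)(x_{t+3}−x̄) = -251.1217
Denominator Σ(x_t−x̄)² = 583.9588
r_3 = -251.1217 / 583.9588 = -0.430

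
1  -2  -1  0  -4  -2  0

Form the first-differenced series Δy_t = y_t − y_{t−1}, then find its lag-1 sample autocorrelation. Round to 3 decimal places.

First differences Δy: -3, 1, 1, -4, 2, 2
Mean of differences = -0.1667
Numerator Σ(Δy_t−Δȳ)(Δy_{t+1}−Δȳ) = -10.0278
Denominator Σ(Δy_t−Δȳ)² = 34.8333
r_1(Δy) = -10.0278 / 34.8333 = -0.288

-0.288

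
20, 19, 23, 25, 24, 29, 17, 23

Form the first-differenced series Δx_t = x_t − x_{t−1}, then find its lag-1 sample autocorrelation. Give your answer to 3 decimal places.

First differences Δx: -1, 4, 2, -1, 5, -12, 6
Mean of differences = 0.4286
Numerator Σ(Δx_t−Δx̄)(Δx_{t+1}−Δx̄) = -134.3265
Denominator Σ(Δx_t−Δx̄)² = 225.7143
r_1(Δx) = -134.3265 / 225.7143 = -0.595

-0.595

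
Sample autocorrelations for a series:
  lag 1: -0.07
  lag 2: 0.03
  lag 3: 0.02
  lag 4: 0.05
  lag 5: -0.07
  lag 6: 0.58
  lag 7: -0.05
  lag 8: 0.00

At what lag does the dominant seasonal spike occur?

The largest autocorrelation is r_6 = 0.58; the remaining lags stay at or below 0.05.
The dominant spike at lag 6 indicates a seasonal period of 6.

6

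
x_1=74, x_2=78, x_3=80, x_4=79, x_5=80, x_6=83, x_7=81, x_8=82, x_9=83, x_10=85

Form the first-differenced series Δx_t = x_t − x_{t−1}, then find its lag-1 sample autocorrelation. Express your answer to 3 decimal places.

First differences Δx: 4, 2, -1, 1, 3, -2, 1, 1, 2
Mean of differences = 1.2222
Numerator Σ(Δx_t−Δx̄)(Δx_{t+1}−Δx̄) = -4.6049
Denominator Σ(Δx_t−Δx̄)² = 27.5556
r_1(Δx) = -4.6049 / 27.5556 = -0.167

-0.167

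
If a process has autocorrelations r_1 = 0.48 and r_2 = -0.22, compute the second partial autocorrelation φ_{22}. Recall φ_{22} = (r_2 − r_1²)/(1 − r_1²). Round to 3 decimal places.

φ_{22} = (r_2 − r_1²) / (1 − r_1²)
r_1² = (0.48)² = 0.2304
Numerator = -0.22 − 0.2304 = -0.4504; denominator = 1 − 0.2304 = 0.7696
φ_{22} = -0.4504 / 0.7696 = -0.585

-0.585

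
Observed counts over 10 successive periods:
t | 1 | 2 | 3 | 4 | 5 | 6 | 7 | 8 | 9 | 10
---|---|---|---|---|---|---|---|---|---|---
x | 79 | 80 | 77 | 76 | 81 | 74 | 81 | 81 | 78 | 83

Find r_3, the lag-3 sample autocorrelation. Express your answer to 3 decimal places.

Mean x̄ = (79 + 80 + 77 + 76 + 81 + 74 + 81 + 81 + 78 + 83)/10 = 79.0000
Σ(x_t−x̄)(x_{t+3}−x̄) = (0.0000) + (2.0000) + (10.0000) + (-6.0000) + (4.0000) + (5.0000) + (8.0000) = 23.0000
Denominator Σ(x_t−x̄)² = 68.0000
r_3 = 23.0000 / 68.0000 = 0.338

0.338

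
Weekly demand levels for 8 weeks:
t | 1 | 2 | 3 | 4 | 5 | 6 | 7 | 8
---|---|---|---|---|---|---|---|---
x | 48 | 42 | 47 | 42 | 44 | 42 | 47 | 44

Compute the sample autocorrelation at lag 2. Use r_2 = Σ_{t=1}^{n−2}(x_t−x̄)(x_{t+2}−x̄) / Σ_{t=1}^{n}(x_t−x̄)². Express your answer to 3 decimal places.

0.455

Mean x̄ = (48 + 42 + 47 + 42 + 44 + 42 + 47 + 44)/8 = 44.5000
Deviations from mean: 3.5000, -2.5000, 2.5000, -2.5000, -0.5000, -2.5000, 2.5000, -0.5000
Σ(x_t−x̄)(x_{t+2}−x̄) = (8.7500) + (6.2500) + (-1.2500) + (6.2500) + (-1.2500) + (1.2500) = 20.0000
Denominator Σ(x_t−x̄)² = 44.0000
r_2 = 20.0000 / 44.0000 = 0.455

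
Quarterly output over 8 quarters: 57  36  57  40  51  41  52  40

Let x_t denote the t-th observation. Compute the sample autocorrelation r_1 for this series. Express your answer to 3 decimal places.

-0.824

Mean x̄ = (57 + 36 + 57 + 40 + 51 + 41 + 52 + 40)/8 = 46.7500
Deviations from mean: 10.2500, -10.7500, 10.2500, -6.7500, 4.2500, -5.7500, 5.2500, -6.7500
Σ(x_t−x̄)(x_{t+1}−x̄) = (-110.1875) + (-110.1875) + (-69.1875) + (-28.6875) + (-24.4375) + (-30.1875) + (-35.4375) = -408.3125
Denominator Σ(x_t−x̄)² = 495.5000
r_1 = -408.3125 / 495.5000 = -0.824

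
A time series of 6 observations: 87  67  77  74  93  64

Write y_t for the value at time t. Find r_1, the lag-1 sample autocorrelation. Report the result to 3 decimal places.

Mean ȳ = (87 + 67 + 77 + 74 + 93 + 64)/6 = 77.0000
Deviations from mean: 10.0000, -10.0000, 0.0000, -3.0000, 16.0000, -13.0000
Numerator Σ_{t=1}^{5}(y_t−ȳ)(y_{t+1}−ȳ) = -356.0000
Denominator Σ(y_t−ȳ)² = 634.0000
r_1 = -356.0000 / 634.0000 = -0.562

-0.562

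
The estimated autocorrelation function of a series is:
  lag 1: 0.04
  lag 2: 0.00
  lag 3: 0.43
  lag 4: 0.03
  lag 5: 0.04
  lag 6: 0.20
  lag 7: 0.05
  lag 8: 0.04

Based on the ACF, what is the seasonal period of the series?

3

The largest autocorrelation is r_3 = 0.43, with a weaker echo at lag 6 (0.20); the remaining lags stay at or below 0.05.
The dominant spike at lag 3 indicates a seasonal period of 3.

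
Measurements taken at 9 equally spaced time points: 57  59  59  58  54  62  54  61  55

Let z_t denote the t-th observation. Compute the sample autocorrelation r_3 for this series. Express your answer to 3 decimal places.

-0.358

Mean z̄ = (57 + 59 + 59 + 58 + 54 + 62 + 54 + 61 + 55)/9 = 57.6667
Numerator Σ_{t=1}^{6}(z_t−z̄)(z_{t+3}−z̄) = -24.3333
Denominator Σ(z_t−z̄)² = 68.0000
r_3 = -24.3333 / 68.0000 = -0.358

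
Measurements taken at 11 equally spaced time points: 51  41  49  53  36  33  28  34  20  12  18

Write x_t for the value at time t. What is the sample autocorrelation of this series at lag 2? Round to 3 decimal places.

Mean x̄ = (51 + 41 + 49 + 53 + 36 + 33 + 28 + 34 + 20 + 12 + 18)/11 = 34.0909
Numerator Σ_{t=1}^{9}(x_t−x̄)(x_{t+2}−x̄) = 693.6198
Denominator Σ(x_t−x̄)² = 1900.9091
r_2 = 693.6198 / 1900.9091 = 0.365

0.365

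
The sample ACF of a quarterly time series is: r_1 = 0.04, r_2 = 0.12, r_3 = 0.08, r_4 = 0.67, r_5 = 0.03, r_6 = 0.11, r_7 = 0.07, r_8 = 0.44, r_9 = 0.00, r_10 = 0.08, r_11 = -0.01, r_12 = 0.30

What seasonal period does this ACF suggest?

4

The largest autocorrelation is r_4 = 0.67, with weaker echoes at lags 8 (0.44) and 12 (0.30); the remaining lags stay at or below 0.12.
The dominant spike at lag 4 indicates a seasonal period of 4.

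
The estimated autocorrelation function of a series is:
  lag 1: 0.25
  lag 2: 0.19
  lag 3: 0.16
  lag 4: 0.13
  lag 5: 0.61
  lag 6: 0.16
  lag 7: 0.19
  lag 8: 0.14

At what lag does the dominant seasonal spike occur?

5

The largest autocorrelation is r_5 = 0.61; the remaining lags stay at or below 0.25. The elevated value at lag 1 (0.25), dropping to 0.19 at lag 2, reflects decaying short-term dependence rather than seasonality.
The dominant spike at lag 5 indicates a seasonal period of 5.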